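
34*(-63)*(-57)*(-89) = -10866366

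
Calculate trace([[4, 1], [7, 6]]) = diagonal: 4 + 6
= 10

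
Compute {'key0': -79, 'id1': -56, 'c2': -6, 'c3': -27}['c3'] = -27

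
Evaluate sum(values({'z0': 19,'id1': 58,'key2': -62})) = 19 + 58 + (-62)
= 15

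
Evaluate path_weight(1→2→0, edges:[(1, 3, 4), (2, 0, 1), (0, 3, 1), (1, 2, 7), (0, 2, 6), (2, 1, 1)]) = w(1→2)=7 + w(2→0)=1
= 8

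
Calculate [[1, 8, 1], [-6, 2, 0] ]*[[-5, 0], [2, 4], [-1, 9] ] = [[10, 41], [34, 8]]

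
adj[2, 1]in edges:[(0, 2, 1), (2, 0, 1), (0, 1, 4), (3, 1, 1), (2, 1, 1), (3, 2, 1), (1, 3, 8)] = 1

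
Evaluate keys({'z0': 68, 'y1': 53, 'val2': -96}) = ['z0', 'y1', 'val2']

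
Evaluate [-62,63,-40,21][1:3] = [63, -40]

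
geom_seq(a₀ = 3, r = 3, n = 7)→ [3, 9, 27, 81, 243, 729, 2187]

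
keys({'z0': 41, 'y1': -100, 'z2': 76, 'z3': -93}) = ['z0', 'y1', 'z2', 'z3']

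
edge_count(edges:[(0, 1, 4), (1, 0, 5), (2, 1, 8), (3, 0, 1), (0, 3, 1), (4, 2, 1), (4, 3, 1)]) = 7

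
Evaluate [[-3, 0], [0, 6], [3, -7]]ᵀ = [[-3, 0, 3], [0, 6, -7]]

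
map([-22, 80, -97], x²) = [484, 6400, 9409]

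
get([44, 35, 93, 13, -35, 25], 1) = 35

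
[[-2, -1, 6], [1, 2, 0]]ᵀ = [[-2, 1], [-1, 2], [6, 0]]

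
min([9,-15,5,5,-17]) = -17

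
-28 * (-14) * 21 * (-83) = -683256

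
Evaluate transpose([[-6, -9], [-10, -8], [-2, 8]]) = [[-6, -10, -2], [-9, -8, 8]]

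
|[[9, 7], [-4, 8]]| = (9)*(8) - (7)*(-4)
= 100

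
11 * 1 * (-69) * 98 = -74382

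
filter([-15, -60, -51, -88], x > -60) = [-15, -51]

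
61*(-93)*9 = -51057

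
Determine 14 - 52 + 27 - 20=-31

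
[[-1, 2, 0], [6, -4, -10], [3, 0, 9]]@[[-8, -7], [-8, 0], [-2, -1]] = [[-8, 7], [4, -32], [-42, -30]]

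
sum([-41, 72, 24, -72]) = -17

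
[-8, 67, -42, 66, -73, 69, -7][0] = -8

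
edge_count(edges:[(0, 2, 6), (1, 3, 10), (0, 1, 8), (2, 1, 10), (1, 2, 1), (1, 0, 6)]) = 6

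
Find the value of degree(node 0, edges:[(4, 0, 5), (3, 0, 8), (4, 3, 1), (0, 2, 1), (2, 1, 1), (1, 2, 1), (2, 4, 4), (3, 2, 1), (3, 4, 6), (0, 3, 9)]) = 4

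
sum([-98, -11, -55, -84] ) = (-98) + (-11) + (-55) + (-84)
= -248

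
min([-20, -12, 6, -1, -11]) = -20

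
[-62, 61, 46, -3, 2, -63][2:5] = [46, -3, 2]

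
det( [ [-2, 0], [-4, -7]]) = 14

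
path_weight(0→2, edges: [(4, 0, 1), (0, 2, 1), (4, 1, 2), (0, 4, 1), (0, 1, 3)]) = 1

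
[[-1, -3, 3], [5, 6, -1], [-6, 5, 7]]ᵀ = [[-1, 5, -6], [-3, 6, 5], [3, -1, 7]]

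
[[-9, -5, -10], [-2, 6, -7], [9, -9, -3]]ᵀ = [[-9, -2, 9], [-5, 6, -9], [-10, -7, -3]]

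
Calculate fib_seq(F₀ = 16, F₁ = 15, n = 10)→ [16, 15, 31, 46, 77, 123, 200, 323, 523, 846]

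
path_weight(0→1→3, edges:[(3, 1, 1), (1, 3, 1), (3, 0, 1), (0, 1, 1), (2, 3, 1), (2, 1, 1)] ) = 2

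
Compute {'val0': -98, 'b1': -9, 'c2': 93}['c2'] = 93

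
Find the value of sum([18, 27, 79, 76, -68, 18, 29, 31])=18 + 27 + 79 + 76 + (-68) + 18 + 29 + 31
= 210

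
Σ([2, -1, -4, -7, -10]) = -20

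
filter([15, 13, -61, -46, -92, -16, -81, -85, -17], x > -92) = keep x where x > -92: 15✓, 13✓, -61✓, -46✓, -92✗, -16✓, -81✓, -85✓, -17✓
= [15, 13, -61, -46, -16, -81, -85, -17]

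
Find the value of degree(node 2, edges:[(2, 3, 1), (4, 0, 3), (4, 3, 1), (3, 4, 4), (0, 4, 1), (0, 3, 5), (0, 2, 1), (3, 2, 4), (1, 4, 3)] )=3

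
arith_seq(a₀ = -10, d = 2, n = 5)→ a_0 = -10 + 0*2 = -10
a_1 = -10 + 1*2 = -8
a_2 = -10 + 2*2 = -6
...
= [-10, -8, -6, -4, -2]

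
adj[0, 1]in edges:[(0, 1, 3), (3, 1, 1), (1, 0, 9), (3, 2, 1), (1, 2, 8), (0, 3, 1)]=3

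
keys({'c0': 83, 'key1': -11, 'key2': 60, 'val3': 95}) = ['c0', 'key1', 'key2', 'val3']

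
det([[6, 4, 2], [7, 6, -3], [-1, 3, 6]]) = 168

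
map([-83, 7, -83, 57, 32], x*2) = [-166, 14, -166, 114, 64]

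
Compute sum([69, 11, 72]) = 152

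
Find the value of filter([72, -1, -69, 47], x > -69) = keep x where x > -69: 72✓, -1✓, -69✗, 47✓
= [72, -1, 47]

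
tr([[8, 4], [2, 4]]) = 12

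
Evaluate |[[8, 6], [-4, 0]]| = 24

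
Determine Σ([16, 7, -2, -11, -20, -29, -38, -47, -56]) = 16 + 7 + (-2) + (-11) + (-20) + (-29) + (-38) + (-47) + (-56)
= -180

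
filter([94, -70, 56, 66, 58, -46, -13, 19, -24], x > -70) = keep x where x > -70: 94✓, -70✗, 56✓, 66✓, 58✓, -46✓, -13✓, 19✓, -24✓
= [94, 56, 66, 58, -46, -13, 19, -24]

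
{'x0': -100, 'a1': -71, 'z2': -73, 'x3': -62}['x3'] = -62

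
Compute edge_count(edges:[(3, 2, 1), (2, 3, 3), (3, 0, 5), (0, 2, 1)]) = 4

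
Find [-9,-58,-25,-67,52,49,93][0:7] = [-9, -58, -25, -67, 52, 49, 93]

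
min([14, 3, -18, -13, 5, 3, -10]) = -18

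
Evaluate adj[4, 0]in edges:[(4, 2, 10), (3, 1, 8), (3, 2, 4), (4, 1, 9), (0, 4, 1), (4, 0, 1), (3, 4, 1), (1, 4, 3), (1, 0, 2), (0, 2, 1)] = 1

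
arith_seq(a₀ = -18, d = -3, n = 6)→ a_0 = -18 + 0*-3 = -18
a_1 = -18 + 1*-3 = -21
a_2 = -18 + 2*-3 = -24
...
= [-18, -21, -24, -27, -30, -33]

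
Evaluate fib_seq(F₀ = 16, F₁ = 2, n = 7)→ F_2 = F_1 + F_0 = 18
F_3 = F_2 + F_1 = 20
F_4 = F_3 + F_2 = 38
...
= [16, 2, 18, 20, 38, 58, 96]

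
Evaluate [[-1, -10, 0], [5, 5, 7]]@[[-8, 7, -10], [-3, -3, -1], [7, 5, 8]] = C[0][0] = (-1)*(-8) + (-10)*(-3) + (0)*(7) = 38
C[0][1] = (-1)*(7) + (-10)*(-3) + (0)*(5) = 23
C[0][2] = (-1)*(-10) + (-10)*(-1) + (0)*(8) = 20
C[1][0] = (5)*(-8) + (5)*(-3) + (7)*(7) = -6
C[1][1] = (5)*(7) + (5)*(-3) + (7)*(5) = 55
C[1][2] = (5)*(-10) + (5)*(-1) + (7)*(8) = 1
= [[38, 23, 20], [-6, 55, 1]]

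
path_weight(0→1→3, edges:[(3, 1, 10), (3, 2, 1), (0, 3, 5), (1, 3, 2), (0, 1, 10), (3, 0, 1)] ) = 12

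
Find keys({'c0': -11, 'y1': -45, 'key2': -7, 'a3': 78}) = ['c0', 'y1', 'key2', 'a3']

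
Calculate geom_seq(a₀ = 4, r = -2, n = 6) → [4, -8, 16, -32, 64, -128]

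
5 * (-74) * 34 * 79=-993820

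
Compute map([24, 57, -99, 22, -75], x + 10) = 24+10=34, 57+10=67, -99+10=-89, 22+10=32, -75+10=-65
= [34, 67, -89, 32, -65]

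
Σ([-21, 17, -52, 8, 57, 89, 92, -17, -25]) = 148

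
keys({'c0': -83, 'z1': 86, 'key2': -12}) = ['c0', 'z1', 'key2']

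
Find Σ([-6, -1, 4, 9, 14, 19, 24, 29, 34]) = (-6) + (-1) + 4 + 9 + 14 + 19 + 24 + 29 + 34
= 126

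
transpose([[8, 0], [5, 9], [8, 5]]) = [[8, 5, 8], [0, 9, 5]]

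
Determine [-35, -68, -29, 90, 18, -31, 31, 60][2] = -29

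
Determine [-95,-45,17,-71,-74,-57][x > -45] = [17]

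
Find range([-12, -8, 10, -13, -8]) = 23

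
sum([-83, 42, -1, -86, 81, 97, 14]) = (-83) + 42 + (-1) + (-86) + 81 + 97 + 14
= 64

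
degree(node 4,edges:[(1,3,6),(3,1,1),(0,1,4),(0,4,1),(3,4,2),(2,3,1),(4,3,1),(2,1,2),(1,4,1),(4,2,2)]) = incident: (0,4), (3,4), (4,3), (1,4), (4,2)
= 5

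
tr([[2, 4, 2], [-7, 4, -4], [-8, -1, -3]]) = diagonal: 2 + 4 + (-3)
= 3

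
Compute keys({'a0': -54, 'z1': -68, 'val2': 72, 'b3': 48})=['a0', 'z1', 'val2', 'b3']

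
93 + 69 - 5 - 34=123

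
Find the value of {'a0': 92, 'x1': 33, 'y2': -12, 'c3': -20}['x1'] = 33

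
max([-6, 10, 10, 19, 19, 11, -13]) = 19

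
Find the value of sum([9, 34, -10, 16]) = 9 + 34 + (-10) + 16
= 49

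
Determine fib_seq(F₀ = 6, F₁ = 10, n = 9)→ [6, 10, 16, 26, 42, 68, 110, 178, 288]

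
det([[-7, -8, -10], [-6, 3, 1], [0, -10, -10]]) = 20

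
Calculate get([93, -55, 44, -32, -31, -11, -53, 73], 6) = -53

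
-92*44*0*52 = 0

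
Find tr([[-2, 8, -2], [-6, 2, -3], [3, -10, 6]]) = diagonal: (-2) + 2 + 6
= 6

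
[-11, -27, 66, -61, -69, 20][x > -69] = [-11, -27, 66, -61, 20]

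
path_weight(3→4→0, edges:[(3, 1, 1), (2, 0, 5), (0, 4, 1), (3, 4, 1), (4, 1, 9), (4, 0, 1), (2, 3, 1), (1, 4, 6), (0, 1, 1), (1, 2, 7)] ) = w(3→4)=1 + w(4→0)=1
= 2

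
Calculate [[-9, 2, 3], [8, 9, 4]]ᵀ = [[-9, 8], [2, 9], [3, 4]]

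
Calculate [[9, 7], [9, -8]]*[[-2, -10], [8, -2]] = C[0][0] = (9)*(-2) + (7)*(8) = 38
C[0][1] = (9)*(-10) + (7)*(-2) = -104
C[1][0] = (9)*(-2) + (-8)*(8) = -82
C[1][1] = (9)*(-10) + (-8)*(-2) = -74
= [[38, -104], [-82, -74]]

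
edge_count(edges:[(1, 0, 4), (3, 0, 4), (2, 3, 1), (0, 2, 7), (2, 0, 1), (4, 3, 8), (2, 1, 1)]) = 7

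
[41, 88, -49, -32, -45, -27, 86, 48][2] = -49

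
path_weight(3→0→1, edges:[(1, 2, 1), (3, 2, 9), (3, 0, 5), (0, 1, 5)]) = 10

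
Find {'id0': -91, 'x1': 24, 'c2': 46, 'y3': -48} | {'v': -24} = {'id0': -91, 'x1': 24, 'c2': 46, 'y3': -48, 'v': -24}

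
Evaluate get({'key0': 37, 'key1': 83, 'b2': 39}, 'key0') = 37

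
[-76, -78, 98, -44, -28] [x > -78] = keep x where x > -78: -76✓, -78✗, 98✓, -44✓, -28✓
= [-76, 98, -44, -28]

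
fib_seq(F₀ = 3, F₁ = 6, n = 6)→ F_2 = F_1 + F_0 = 9
F_3 = F_2 + F_1 = 15
F_4 = F_3 + F_2 = 24
...
= [3, 6, 9, 15, 24, 39]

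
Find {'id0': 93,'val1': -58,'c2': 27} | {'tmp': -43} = {'id0': 93, 'val1': -58, 'c2': 27, 'tmp': -43}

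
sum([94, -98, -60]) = 94 + (-98) + (-60)
= -64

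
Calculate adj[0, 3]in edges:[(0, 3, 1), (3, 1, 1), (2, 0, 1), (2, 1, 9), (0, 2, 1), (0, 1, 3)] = 1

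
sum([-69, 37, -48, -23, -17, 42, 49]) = -29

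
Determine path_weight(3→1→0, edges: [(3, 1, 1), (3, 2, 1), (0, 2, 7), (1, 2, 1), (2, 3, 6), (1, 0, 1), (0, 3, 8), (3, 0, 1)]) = 2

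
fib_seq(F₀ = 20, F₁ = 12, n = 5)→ [20, 12, 32, 44, 76]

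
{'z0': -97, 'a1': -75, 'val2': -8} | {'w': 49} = {'z0': -97, 'a1': -75, 'val2': -8, 'w': 49}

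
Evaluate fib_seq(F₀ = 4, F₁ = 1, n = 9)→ F_2 = F_1 + F_0 = 5
F_3 = F_2 + F_1 = 6
F_4 = F_3 + F_2 = 11
...
= [4, 1, 5, 6, 11, 17, 28, 45, 73]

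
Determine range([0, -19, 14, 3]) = 33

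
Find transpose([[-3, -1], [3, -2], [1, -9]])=[[-3, 3, 1], [-1, -2, -9]]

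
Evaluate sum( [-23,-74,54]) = -43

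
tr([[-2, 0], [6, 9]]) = 7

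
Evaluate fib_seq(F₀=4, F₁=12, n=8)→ F_2 = F_1 + F_0 = 16
F_3 = F_2 + F_1 = 28
F_4 = F_3 + F_2 = 44
...
= [4, 12, 16, 28, 44, 72, 116, 188]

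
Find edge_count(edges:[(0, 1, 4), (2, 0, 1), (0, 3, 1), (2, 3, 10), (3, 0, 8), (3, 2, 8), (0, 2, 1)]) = 7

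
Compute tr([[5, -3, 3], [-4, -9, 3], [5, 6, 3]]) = diagonal: 5 + (-9) + 3
= -1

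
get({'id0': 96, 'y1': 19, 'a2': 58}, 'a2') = 58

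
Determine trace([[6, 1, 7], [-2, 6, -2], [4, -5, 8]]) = 20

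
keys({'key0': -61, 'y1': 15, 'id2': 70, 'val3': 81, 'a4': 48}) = ['key0', 'y1', 'id2', 'val3', 'a4']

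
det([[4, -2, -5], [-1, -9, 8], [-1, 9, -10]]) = 198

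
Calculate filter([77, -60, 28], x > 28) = [77]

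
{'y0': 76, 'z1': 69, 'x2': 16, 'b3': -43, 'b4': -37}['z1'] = 69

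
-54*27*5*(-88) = 641520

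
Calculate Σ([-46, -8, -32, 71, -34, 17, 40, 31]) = (-46) + (-8) + (-32) + 71 + (-34) + 17 + 40 + 31
= 39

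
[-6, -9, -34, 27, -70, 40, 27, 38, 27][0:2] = [-6, -9]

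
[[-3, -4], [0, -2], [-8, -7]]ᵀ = [[-3, 0, -8], [-4, -2, -7]]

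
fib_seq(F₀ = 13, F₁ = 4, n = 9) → F_2 = F_1 + F_0 = 17
F_3 = F_2 + F_1 = 21
F_4 = F_3 + F_2 = 38
...
= [13, 4, 17, 21, 38, 59, 97, 156, 253]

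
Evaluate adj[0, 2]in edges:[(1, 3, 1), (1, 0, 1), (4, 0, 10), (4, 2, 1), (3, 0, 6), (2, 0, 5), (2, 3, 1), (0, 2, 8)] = 8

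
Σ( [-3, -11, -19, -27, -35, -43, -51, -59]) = -248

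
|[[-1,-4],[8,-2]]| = 34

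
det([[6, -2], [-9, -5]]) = -48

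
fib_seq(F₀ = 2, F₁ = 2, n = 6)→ [2, 2, 4, 6, 10, 16]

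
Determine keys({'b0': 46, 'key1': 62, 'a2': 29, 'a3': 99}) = ['b0', 'key1', 'a2', 'a3']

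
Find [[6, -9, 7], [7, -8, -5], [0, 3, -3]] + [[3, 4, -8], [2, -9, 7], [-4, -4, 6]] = [[9, -5, -1], [9, -17, 2], [-4, -1, 3]]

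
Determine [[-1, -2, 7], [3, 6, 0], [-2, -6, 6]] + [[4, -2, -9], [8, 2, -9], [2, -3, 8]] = [[3, -4, -2], [11, 8, -9], [0, -9, 14]]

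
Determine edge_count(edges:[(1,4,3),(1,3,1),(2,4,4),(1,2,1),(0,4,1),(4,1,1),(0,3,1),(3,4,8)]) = 8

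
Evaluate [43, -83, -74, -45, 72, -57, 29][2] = -74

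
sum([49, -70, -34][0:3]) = -55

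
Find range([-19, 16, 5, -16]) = 35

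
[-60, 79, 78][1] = 79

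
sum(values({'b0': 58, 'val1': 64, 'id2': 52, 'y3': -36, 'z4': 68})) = 206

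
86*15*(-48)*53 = -3281760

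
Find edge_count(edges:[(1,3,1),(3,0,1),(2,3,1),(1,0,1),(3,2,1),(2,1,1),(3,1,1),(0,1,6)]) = 8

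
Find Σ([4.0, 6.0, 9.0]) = 4.0 + 6.0 + 9.0
= 19.0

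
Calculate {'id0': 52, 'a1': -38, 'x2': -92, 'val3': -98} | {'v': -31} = {'id0': 52, 'a1': -38, 'x2': -92, 'val3': -98, 'v': -31}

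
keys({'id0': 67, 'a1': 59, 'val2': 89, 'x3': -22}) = ['id0', 'a1', 'val2', 'x3']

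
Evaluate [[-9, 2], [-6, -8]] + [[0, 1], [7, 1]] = [[-9, 3], [1, -7]]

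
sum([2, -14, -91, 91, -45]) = -57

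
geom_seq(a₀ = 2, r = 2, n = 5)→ a_0 = 2*2^0 = 2
a_1 = 2*2^1 = 4
a_2 = 2*2^2 = 8
...
= [2, 4, 8, 16, 32]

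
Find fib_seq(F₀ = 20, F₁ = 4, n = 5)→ [20, 4, 24, 28, 52]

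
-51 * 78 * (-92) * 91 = 33303816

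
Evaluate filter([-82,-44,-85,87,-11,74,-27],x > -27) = [87, -11, 74]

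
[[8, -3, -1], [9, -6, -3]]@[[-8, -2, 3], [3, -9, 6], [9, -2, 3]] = [[-82, 13, 3], [-117, 42, -18]]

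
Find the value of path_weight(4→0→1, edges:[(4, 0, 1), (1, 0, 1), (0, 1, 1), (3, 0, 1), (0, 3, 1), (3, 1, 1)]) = 2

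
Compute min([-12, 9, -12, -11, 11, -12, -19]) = -19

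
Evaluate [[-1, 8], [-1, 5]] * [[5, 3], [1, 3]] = C[0][0] = (-1)*(5) + (8)*(1) = 3
C[0][1] = (-1)*(3) + (8)*(3) = 21
C[1][0] = (-1)*(5) + (5)*(1) = 0
C[1][1] = (-1)*(3) + (5)*(3) = 12
= [[3, 21], [0, 12]]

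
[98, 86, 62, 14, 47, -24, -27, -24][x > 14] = [98, 86, 62, 47]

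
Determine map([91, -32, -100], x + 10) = [101, -22, -90]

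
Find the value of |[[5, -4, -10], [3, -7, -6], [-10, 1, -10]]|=690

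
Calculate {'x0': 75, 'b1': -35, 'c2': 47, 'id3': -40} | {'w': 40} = {'x0': 75, 'b1': -35, 'c2': 47, 'id3': -40, 'w': 40}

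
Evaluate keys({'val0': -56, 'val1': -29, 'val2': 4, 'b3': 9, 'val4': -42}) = ['val0', 'val1', 'val2', 'b3', 'val4']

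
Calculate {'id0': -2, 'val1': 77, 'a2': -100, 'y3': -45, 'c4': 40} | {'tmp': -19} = {'id0': -2, 'val1': 77, 'a2': -100, 'y3': -45, 'c4': 40, 'tmp': -19}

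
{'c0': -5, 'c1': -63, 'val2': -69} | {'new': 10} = {'c0': -5, 'c1': -63, 'val2': -69, 'new': 10}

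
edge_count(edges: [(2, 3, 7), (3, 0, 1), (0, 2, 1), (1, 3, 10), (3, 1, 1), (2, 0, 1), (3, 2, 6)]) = 7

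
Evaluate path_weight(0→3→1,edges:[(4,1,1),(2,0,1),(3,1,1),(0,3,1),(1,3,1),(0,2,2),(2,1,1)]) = 2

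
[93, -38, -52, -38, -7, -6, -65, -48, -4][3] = -38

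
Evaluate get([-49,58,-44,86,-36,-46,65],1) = 58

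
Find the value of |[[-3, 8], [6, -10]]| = (-3)*(-10) - (8)*(6)
= -18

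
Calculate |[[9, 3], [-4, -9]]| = -69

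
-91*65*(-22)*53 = 6896890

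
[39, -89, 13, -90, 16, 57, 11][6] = 11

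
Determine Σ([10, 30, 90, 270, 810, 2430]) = 3640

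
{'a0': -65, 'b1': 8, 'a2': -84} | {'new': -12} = {'a0': -65, 'b1': 8, 'a2': -84, 'new': -12}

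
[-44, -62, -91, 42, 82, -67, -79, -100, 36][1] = -62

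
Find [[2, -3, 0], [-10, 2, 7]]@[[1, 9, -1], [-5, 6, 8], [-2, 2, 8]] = C[0][0] = (2)*(1) + (-3)*(-5) + (0)*(-2) = 17
C[0][1] = (2)*(9) + (-3)*(6) + (0)*(2) = 0
C[0][2] = (2)*(-1) + (-3)*(8) + (0)*(8) = -26
C[1][0] = (-10)*(1) + (2)*(-5) + (7)*(-2) = -34
C[1][1] = (-10)*(9) + (2)*(6) + (7)*(2) = -64
C[1][2] = (-10)*(-1) + (2)*(8) + (7)*(8) = 82
= [[17, 0, -26], [-34, -64, 82]]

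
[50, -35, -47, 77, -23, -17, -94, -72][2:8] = [-47, 77, -23, -17, -94, -72]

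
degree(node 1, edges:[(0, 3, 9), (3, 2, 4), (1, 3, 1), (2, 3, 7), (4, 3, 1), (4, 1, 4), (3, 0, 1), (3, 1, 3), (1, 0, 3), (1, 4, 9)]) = 5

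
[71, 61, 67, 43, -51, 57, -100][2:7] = [67, 43, -51, 57, -100]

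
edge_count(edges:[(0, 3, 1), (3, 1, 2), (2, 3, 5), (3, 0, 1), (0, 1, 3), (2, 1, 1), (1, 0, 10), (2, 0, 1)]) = 8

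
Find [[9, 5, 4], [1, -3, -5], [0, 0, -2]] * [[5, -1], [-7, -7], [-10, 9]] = [[-30, -8], [76, -25], [20, -18]]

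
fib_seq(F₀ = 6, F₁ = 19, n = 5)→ [6, 19, 25, 44, 69]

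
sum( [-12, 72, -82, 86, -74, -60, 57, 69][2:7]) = slice → [-82, 86, -74, -60, 57]
(-82) + 86 + (-74) + (-60) + 57
= -73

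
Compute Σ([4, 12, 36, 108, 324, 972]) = 1456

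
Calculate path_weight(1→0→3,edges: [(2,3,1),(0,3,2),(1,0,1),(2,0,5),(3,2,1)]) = w(1→0)=1 + w(0→3)=2
= 3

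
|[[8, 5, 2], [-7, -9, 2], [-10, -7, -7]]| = 189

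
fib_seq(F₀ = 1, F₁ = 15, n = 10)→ F_2 = F_1 + F_0 = 16
F_3 = F_2 + F_1 = 31
F_4 = F_3 + F_2 = 47
...
= [1, 15, 16, 31, 47, 78, 125, 203, 328, 531]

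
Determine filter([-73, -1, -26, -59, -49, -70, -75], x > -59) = keep x where x > -59: -73✗, -1✓, -26✓, -59✗, -49✓, -70✗, -75✗
= [-1, -26, -49]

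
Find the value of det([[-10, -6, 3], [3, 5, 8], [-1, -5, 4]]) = (1)*(-10)*det([[5, 8], [-5, 4]]) + (-1)*(-6)*det([[3, 8], [-1, 4]]) + (1)*(3)*det([[3, 5], [-1, -5]])
= -600 + 120 + -30
= -510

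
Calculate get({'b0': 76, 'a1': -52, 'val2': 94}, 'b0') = 76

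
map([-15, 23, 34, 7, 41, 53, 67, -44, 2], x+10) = [-5, 33, 44, 17, 51, 63, 77, -34, 12]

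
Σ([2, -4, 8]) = 2 + -4 + 8
= 6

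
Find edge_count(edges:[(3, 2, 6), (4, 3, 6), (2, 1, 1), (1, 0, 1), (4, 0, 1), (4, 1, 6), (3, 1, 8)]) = 7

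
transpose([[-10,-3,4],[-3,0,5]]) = [[-10, -3], [-3, 0], [4, 5]]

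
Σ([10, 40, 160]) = 10 + 40 + 160
= 210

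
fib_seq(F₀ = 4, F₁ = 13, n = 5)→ F_2 = F_1 + F_0 = 17
F_3 = F_2 + F_1 = 30
F_4 = F_3 + F_2 = 47
= [4, 13, 17, 30, 47]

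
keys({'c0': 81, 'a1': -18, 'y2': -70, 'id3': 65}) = ['c0', 'a1', 'y2', 'id3']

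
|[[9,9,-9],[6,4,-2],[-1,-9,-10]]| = 486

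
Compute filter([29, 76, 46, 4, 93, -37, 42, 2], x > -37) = [29, 76, 46, 4, 93, 42, 2]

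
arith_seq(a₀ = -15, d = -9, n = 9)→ [-15, -24, -33, -42, -51, -60, -69, -78, -87]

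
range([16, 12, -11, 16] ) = 27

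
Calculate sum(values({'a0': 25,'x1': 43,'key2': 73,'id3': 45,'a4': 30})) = 216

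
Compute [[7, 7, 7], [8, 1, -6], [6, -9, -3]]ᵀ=[[7, 8, 6], [7, 1, -9], [7, -6, -3]]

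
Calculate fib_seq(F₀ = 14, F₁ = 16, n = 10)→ F_2 = F_1 + F_0 = 30
F_3 = F_2 + F_1 = 46
F_4 = F_3 + F_2 = 76
...
= [14, 16, 30, 46, 76, 122, 198, 320, 518, 838]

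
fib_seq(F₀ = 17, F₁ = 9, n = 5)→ [17, 9, 26, 35, 61]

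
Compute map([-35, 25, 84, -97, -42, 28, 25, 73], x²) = [1225, 625, 7056, 9409, 1764, 784, 625, 5329]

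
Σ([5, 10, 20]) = 5 + 10 + 20
= 35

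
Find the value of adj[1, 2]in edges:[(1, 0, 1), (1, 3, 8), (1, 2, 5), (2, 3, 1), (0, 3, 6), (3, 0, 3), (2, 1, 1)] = 5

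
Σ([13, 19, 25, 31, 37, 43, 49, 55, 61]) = 333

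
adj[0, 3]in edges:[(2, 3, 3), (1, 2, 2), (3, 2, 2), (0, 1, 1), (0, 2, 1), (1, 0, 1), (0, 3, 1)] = 1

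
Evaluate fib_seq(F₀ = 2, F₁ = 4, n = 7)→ [2, 4, 6, 10, 16, 26, 42]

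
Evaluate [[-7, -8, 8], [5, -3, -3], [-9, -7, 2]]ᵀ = [[-7, 5, -9], [-8, -3, -7], [8, -3, 2]]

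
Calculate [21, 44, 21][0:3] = [21, 44, 21]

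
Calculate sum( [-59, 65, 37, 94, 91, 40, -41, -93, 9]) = (-59) + 65 + 37 + 94 + 91 + 40 + (-41) + (-93) + 9
= 143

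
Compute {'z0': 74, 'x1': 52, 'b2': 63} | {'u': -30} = {'z0': 74, 'x1': 52, 'b2': 63, 'u': -30}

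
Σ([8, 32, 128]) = 168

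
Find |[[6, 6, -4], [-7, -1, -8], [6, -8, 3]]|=-812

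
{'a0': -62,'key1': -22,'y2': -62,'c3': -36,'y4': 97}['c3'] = -36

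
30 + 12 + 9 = 51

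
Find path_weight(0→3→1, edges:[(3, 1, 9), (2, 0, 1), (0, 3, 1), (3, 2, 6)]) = 10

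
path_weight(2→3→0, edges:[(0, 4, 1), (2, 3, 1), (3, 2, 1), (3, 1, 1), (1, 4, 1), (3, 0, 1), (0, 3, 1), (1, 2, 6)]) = 2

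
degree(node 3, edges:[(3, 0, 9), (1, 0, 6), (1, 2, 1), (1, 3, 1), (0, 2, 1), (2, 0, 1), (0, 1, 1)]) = incident: (3,0), (1,3)
= 2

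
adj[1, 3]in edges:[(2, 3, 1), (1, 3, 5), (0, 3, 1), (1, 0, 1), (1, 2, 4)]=5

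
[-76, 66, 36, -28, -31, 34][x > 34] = [66, 36]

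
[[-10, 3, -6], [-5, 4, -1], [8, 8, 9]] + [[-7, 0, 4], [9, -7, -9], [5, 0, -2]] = [[-17, 3, -2], [4, -3, -10], [13, 8, 7]]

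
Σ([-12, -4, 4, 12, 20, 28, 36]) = (-12) + (-4) + 4 + 12 + 20 + 28 + 36
= 84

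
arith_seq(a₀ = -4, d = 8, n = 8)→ [-4, 4, 12, 20, 28, 36, 44, 52]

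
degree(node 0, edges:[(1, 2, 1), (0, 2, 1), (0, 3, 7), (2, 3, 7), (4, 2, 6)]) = 2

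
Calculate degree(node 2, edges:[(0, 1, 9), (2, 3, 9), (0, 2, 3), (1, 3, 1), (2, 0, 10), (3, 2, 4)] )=incident: (2,3), (0,2), (2,0), (3,2)
= 4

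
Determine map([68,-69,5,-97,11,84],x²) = (68)²=4624, (-69)²=4761, (5)²=25, (-97)²=9409, (11)²=121, (84)²=7056
= [4624, 4761, 25, 9409, 121, 7056]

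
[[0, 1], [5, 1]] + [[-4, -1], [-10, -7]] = [[-4, 0], [-5, -6]]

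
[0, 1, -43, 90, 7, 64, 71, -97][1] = 1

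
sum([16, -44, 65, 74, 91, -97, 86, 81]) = 16 + (-44) + 65 + 74 + 91 + (-97) + 86 + 81
= 272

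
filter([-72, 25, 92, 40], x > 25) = keep x where x > 25: -72✗, 25✗, 92✓, 40✓
= [92, 40]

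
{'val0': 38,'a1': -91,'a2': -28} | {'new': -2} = {'val0': 38, 'a1': -91, 'a2': -28, 'new': -2}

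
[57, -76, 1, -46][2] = 1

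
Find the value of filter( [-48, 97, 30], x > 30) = keep x where x > 30: -48✗, 97✓, 30✗
= [97]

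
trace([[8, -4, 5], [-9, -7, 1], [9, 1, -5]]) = diagonal: 8 + (-7) + (-5)
= -4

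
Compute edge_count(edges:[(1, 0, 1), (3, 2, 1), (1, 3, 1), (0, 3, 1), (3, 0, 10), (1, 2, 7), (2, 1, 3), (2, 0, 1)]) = 8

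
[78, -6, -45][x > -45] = keep x where x > -45: 78✓, -6✓, -45✗
= [78, -6]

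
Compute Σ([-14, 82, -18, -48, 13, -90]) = -75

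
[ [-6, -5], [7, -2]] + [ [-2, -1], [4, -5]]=[[-8, -6], [11, -7]]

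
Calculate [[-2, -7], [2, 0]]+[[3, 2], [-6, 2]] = [[1, -5], [-4, 2]]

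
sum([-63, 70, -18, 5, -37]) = (-63) + 70 + (-18) + 5 + (-37)
= -43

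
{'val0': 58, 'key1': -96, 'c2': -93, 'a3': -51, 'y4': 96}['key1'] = -96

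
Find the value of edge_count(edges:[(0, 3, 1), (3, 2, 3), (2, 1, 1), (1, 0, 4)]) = 4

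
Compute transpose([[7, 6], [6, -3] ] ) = [[7, 6], [6, -3]]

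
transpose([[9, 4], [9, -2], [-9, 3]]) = [[9, 9, -9], [4, -2, 3]]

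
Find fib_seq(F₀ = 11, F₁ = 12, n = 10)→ F_2 = F_1 + F_0 = 23
F_3 = F_2 + F_1 = 35
F_4 = F_3 + F_2 = 58
...
= [11, 12, 23, 35, 58, 93, 151, 244, 395, 639]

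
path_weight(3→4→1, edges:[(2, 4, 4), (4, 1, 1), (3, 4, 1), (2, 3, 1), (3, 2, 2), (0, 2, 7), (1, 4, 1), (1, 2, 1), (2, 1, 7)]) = w(3→4)=1 + w(4→1)=1
= 2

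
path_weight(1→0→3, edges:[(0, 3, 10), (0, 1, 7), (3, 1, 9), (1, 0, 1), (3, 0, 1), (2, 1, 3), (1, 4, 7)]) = 11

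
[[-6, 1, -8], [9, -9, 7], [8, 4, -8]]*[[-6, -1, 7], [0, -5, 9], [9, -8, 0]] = [[-36, 65, -33], [9, -20, -18], [-120, 36, 92]]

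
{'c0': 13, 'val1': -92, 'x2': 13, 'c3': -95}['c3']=-95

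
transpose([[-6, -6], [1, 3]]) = [[-6, 1], [-6, 3]]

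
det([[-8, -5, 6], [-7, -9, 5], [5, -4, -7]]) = -106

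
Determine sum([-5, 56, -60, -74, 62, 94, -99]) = -26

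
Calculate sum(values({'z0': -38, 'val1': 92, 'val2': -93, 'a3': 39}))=(-38) + 92 + (-93) + 39
= 0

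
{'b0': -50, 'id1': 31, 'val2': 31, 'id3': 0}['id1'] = 31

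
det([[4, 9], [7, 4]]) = -47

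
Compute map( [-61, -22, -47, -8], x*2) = [-122, -44, -94, -16]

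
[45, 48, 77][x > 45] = [48, 77]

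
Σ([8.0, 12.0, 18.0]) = 8.0 + 12.0 + 18.0
= 38.0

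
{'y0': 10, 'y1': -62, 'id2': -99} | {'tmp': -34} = {'y0': 10, 'y1': -62, 'id2': -99, 'tmp': -34}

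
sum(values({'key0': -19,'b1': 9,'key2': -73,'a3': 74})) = (-19) + 9 + (-73) + 74
= -9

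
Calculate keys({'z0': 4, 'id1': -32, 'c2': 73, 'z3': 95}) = ['z0', 'id1', 'c2', 'z3']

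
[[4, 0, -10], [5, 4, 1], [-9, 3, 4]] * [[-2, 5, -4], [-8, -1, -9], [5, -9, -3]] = C[0][0] = (4)*(-2) + (0)*(-8) + (-10)*(5) = -58
C[0][1] = (4)*(5) + (0)*(-1) + (-10)*(-9) = 110
C[0][2] = (4)*(-4) + (0)*(-9) + (-10)*(-3) = 14
C[1][0] = (5)*(-2) + (4)*(-8) + (1)*(5) = -37
C[1][1] = (5)*(5) + (4)*(-1) + (1)*(-9) = 12
C[1][2] = (5)*(-4) + (4)*(-9) + (1)*(-3) = -59
... (3 more cells)
= [[-58, 110, 14], [-37, 12, -59], [14, -84, -3]]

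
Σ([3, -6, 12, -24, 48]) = 3 + -6 + 12 + -24 + 48
= 33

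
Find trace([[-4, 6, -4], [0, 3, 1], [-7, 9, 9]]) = 8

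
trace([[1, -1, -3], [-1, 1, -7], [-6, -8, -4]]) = diagonal: 1 + 1 + (-4)
= -2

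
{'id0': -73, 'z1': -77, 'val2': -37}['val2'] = -37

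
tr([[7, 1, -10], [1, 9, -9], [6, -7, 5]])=diagonal: 7 + 9 + 5
= 21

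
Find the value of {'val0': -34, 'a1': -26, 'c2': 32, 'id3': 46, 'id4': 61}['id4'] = 61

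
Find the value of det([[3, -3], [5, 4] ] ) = 27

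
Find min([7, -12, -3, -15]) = -15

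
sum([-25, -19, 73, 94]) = 123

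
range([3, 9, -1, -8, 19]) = 27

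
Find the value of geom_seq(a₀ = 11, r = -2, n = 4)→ [11, -22, 44, -88]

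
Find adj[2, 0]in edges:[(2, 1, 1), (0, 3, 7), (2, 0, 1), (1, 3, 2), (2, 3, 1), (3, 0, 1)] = 1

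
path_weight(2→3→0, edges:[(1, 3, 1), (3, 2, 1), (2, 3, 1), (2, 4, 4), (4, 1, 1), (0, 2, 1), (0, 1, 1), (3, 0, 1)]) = 2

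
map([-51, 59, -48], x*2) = -51*2=-102, 59*2=118, -48*2=-96
= [-102, 118, -96]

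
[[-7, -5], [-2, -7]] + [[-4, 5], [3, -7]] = [[-11, 0], [1, -14]]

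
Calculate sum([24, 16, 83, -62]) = 61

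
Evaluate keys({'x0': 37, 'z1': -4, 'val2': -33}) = ['x0', 'z1', 'val2']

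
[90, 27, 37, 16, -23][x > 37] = keep x where x > 37: 90✓, 27✗, 37✗, 16✗, -23✗
= [90]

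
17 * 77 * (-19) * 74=-1840454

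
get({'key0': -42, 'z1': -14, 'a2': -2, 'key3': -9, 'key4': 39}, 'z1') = -14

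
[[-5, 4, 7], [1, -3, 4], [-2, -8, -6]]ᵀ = [[-5, 1, -2], [4, -3, -8], [7, 4, -6]]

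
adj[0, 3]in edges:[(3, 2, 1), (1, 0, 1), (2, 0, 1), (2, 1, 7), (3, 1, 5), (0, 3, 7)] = 7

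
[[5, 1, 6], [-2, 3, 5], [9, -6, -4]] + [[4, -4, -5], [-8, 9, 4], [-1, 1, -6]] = [[9, -3, 1], [-10, 12, 9], [8, -5, -10]]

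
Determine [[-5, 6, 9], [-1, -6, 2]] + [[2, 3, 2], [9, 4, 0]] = [[-3, 9, 11], [8, -2, 2]]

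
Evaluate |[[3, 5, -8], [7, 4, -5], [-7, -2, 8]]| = -151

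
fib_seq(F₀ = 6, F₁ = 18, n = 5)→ F_2 = F_1 + F_0 = 24
F_3 = F_2 + F_1 = 42
F_4 = F_3 + F_2 = 66
= [6, 18, 24, 42, 66]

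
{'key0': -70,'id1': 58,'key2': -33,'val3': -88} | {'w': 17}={'key0': -70, 'id1': 58, 'key2': -33, 'val3': -88, 'w': 17}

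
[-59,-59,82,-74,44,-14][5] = -14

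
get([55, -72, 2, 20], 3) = 20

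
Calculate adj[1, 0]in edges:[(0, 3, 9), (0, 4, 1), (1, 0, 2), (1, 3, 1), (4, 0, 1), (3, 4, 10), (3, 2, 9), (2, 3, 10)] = 2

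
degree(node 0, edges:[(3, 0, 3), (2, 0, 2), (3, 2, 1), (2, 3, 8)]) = incident: (3,0), (2,0)
= 2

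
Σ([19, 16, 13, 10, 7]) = 19 + 16 + 13 + 10 + 7
= 65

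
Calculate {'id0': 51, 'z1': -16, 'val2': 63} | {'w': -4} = {'id0': 51, 'z1': -16, 'val2': 63, 'w': -4}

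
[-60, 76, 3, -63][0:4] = [-60, 76, 3, -63]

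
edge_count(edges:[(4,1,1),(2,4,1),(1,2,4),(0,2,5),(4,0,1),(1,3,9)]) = 6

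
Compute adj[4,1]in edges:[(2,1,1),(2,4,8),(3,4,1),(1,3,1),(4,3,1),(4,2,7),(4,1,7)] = 7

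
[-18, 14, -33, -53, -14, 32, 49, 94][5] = 32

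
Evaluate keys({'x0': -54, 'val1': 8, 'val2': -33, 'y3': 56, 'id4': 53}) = ['x0', 'val1', 'val2', 'y3', 'id4']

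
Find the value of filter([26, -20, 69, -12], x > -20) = [26, 69, -12]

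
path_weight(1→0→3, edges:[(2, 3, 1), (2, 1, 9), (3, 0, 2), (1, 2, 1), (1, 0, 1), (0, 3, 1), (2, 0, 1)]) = w(1→0)=1 + w(0→3)=1
= 2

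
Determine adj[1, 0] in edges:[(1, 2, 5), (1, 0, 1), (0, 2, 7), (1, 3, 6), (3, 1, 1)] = 1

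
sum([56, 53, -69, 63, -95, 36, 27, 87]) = 158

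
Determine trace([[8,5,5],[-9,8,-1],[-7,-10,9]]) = 25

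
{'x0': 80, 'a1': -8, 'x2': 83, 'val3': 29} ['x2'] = 83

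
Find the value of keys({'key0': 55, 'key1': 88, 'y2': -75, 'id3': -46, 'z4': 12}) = ['key0', 'key1', 'y2', 'id3', 'z4']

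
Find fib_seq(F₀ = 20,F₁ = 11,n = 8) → [20, 11, 31, 42, 73, 115, 188, 303]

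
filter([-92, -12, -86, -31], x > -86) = [-12, -31]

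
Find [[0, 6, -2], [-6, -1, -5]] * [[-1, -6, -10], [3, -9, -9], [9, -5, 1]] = [[0, -44, -56], [-42, 70, 64]]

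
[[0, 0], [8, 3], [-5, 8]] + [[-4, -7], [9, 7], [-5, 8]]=[[-4, -7], [17, 10], [-10, 16]]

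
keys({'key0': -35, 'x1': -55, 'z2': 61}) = ['key0', 'x1', 'z2']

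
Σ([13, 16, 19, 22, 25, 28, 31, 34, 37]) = 13 + 16 + 19 + 22 + 25 + 28 + 31 + 34 + 37
= 225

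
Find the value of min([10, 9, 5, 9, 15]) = 5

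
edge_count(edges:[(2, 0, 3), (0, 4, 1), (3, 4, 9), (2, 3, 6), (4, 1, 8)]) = 5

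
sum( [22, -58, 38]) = 2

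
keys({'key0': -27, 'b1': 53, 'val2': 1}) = ['key0', 'b1', 'val2']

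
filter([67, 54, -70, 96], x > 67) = [96]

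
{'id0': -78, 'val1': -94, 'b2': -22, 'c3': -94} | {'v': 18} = {'id0': -78, 'val1': -94, 'b2': -22, 'c3': -94, 'v': 18}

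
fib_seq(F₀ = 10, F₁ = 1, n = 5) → [10, 1, 11, 12, 23]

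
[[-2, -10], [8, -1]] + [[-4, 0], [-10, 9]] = [[-6, -10], [-2, 8]]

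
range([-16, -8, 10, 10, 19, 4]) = 35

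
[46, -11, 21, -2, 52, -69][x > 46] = keep x where x > 46: 46✗, -11✗, 21✗, -2✗, 52✓, -69✗
= [52]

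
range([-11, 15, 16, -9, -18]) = 34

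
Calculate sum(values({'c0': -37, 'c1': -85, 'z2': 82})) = -40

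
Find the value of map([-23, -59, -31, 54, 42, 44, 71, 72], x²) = (-23)²=529, (-59)²=3481, (-31)²=961, (54)²=2916, (42)²=1764, (44)²=1936, (71)²=5041, (72)²=5184
= [529, 3481, 961, 2916, 1764, 1936, 5041, 5184]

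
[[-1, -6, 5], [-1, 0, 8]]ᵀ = [[-1, -1], [-6, 0], [5, 8]]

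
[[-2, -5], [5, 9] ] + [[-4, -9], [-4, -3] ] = [[-6, -14], [1, 6]]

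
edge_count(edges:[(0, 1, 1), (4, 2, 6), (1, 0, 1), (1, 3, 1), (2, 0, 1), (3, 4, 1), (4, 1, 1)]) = 7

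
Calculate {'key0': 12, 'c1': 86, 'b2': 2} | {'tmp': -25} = {'key0': 12, 'c1': 86, 'b2': 2, 'tmp': -25}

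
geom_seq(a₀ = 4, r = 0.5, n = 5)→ [4.0, 2.0, 1.0, 0.5, 0.25]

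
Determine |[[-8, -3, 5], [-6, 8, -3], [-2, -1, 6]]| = -376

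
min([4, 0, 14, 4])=0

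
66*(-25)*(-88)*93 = 13503600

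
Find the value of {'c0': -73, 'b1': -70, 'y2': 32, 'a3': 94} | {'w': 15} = {'c0': -73, 'b1': -70, 'y2': 32, 'a3': 94, 'w': 15}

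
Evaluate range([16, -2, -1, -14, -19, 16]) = 35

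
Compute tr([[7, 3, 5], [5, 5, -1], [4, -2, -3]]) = diagonal: 7 + 5 + (-3)
= 9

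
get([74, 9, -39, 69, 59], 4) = 59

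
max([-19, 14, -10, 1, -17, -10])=14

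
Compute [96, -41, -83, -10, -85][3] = -10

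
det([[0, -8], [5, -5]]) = 40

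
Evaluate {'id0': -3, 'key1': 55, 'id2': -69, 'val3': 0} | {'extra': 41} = {'id0': -3, 'key1': 55, 'id2': -69, 'val3': 0, 'extra': 41}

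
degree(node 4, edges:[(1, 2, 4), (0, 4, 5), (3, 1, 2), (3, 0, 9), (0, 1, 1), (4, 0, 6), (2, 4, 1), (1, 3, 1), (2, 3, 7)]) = incident: (0,4), (4,0), (2,4)
= 3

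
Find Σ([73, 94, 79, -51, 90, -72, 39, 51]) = 303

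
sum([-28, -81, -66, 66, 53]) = -56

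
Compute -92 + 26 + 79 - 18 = -5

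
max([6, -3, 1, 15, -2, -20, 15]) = 15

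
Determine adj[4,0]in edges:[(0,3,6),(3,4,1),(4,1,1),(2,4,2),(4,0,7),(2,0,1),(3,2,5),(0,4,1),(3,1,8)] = 7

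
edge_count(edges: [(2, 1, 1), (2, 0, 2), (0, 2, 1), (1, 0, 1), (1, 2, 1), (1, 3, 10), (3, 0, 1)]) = 7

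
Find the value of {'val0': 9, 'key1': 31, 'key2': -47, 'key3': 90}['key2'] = -47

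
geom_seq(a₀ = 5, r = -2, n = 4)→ a_0 = 5*(-2)^0 = 5
a_1 = 5*(-2)^1 = -10
a_2 = 5*(-2)^2 = 20
...
= [5, -10, 20, -40]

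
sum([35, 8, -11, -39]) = -7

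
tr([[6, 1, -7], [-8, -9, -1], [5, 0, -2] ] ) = -5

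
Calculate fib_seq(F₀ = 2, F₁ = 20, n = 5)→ [2, 20, 22, 42, 64]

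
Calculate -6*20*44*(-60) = 316800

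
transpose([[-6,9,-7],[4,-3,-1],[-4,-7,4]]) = [[-6, 4, -4], [9, -3, -7], [-7, -1, 4]]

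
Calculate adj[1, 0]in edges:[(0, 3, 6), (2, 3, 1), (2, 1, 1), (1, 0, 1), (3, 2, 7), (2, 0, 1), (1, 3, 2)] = 1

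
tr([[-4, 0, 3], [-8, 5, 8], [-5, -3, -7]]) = -6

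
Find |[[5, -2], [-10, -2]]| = (5)*(-2) - (-2)*(-10)
= -30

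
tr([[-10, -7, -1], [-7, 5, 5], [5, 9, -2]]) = diagonal: (-10) + 5 + (-2)
= -7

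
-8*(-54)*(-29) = -12528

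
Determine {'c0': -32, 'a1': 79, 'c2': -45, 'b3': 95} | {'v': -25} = {'c0': -32, 'a1': 79, 'c2': -45, 'b3': 95, 'v': -25}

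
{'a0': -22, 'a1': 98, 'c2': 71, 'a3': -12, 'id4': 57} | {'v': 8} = {'a0': -22, 'a1': 98, 'c2': 71, 'a3': -12, 'id4': 57, 'v': 8}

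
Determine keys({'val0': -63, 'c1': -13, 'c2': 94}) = ['val0', 'c1', 'c2']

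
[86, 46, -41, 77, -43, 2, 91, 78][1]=46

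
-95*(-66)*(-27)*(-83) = 14051070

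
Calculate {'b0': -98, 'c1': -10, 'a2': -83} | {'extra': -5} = {'b0': -98, 'c1': -10, 'a2': -83, 'extra': -5}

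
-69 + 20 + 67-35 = -17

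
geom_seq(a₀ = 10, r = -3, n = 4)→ a_0 = 10*(-3)^0 = 10
a_1 = 10*(-3)^1 = -30
a_2 = 10*(-3)^2 = 90
...
= [10, -30, 90, -270]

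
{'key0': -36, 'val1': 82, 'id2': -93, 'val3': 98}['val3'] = 98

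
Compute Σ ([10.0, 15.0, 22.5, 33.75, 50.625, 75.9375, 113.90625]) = 321.71875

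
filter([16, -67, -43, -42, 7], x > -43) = [16, -42, 7]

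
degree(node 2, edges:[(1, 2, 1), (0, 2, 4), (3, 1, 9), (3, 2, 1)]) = 3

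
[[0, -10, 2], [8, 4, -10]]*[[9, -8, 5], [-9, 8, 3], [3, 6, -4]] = C[0][0] = (0)*(9) + (-10)*(-9) + (2)*(3) = 96
C[0][1] = (0)*(-8) + (-10)*(8) + (2)*(6) = -68
C[0][2] = (0)*(5) + (-10)*(3) + (2)*(-4) = -38
C[1][0] = (8)*(9) + (4)*(-9) + (-10)*(3) = 6
C[1][1] = (8)*(-8) + (4)*(8) + (-10)*(6) = -92
C[1][2] = (8)*(5) + (4)*(3) + (-10)*(-4) = 92
= [[96, -68, -38], [6, -92, 92]]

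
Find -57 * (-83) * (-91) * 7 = -3013647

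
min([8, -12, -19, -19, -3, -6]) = -19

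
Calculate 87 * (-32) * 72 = -200448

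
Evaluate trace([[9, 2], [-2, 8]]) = 17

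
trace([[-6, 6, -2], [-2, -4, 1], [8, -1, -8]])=diagonal: (-6) + (-4) + (-8)
= -18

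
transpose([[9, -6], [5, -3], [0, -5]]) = [[9, 5, 0], [-6, -3, -5]]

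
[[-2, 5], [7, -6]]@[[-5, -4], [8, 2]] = [[50, 18], [-83, -40]]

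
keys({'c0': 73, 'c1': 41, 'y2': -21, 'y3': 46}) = ['c0', 'c1', 'y2', 'y3']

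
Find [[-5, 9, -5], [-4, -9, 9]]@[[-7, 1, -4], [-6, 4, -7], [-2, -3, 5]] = C[0][0] = (-5)*(-7) + (9)*(-6) + (-5)*(-2) = -9
C[0][1] = (-5)*(1) + (9)*(4) + (-5)*(-3) = 46
C[0][2] = (-5)*(-4) + (9)*(-7) + (-5)*(5) = -68
C[1][0] = (-4)*(-7) + (-9)*(-6) + (9)*(-2) = 64
C[1][1] = (-4)*(1) + (-9)*(4) + (9)*(-3) = -67
C[1][2] = (-4)*(-4) + (-9)*(-7) + (9)*(5) = 124
= [[-9, 46, -68], [64, -67, 124]]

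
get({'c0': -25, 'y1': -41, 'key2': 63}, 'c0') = -25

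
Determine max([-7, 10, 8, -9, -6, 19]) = 19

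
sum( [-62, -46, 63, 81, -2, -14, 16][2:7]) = slice → [63, 81, -2, -14, 16]
63 + 81 + (-2) + (-14) + 16
= 144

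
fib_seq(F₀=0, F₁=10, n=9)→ [0, 10, 10, 20, 30, 50, 80, 130, 210]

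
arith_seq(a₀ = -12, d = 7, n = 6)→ a_0 = -12 + 0*7 = -12
a_1 = -12 + 1*7 = -5
a_2 = -12 + 2*7 = 2
...
= [-12, -5, 2, 9, 16, 23]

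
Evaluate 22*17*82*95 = 2913460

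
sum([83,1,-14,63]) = 83 + 1 + (-14) + 63
= 133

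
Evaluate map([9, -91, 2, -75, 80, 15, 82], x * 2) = 9*2=18, -91*2=-182, 2*2=4, -75*2=-150, 80*2=160, 15*2=30, 82*2=164
= [18, -182, 4, -150, 160, 30, 164]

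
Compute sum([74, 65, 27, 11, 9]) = 186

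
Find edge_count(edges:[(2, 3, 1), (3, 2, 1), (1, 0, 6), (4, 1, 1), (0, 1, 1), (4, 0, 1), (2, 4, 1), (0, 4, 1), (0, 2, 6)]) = 9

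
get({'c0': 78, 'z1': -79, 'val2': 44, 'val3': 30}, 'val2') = 44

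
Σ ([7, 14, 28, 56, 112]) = 7 + 14 + 28 + 56 + 112
= 217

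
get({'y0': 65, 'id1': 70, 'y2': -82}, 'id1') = 70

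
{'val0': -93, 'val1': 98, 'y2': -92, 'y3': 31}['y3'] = 31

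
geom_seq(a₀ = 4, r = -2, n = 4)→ [4, -8, 16, -32]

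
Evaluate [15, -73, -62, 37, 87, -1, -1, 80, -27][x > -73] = keep x where x > -73: 15✓, -73✗, -62✓, 37✓, 87✓, -1✓, -1✓, 80✓, -27✓
= [15, -62, 37, 87, -1, -1, 80, -27]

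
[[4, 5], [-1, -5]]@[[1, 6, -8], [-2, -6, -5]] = C[0][0] = (4)*(1) + (5)*(-2) = -6
C[0][1] = (4)*(6) + (5)*(-6) = -6
C[0][2] = (4)*(-8) + (5)*(-5) = -57
C[1][0] = (-1)*(1) + (-5)*(-2) = 9
C[1][1] = (-1)*(6) + (-5)*(-6) = 24
C[1][2] = (-1)*(-8) + (-5)*(-5) = 33
= [[-6, -6, -57], [9, 24, 33]]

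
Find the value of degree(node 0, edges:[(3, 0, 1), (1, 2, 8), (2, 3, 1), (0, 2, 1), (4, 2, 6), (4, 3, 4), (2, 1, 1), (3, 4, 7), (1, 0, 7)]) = incident: (3,0), (0,2), (1,0)
= 3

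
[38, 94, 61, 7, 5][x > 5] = [38, 94, 61, 7]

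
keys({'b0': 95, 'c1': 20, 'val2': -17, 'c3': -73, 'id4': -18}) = ['b0', 'c1', 'val2', 'c3', 'id4']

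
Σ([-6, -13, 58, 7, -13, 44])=(-6) + (-13) + 58 + 7 + (-13) + 44
= 77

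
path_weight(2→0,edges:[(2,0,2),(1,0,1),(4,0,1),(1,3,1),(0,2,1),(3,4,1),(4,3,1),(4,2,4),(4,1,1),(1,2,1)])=w(2→0)=2
= 2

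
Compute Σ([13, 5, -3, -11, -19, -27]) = -42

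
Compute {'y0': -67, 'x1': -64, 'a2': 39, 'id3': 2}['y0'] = -67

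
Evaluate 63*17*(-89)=-95319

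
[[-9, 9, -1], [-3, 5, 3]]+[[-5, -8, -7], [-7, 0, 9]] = [[-14, 1, -8], [-10, 5, 12]]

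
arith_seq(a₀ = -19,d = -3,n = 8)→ [-19, -22, -25, -28, -31, -34, -37, -40]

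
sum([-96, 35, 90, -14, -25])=-10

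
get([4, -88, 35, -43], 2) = 35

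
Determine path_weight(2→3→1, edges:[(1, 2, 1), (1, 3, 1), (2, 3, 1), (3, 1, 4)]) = 5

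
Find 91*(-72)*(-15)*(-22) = -2162160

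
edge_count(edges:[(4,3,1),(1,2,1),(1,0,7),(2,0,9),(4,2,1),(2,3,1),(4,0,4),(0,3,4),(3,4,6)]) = 9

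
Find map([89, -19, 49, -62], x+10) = [99, -9, 59, -52]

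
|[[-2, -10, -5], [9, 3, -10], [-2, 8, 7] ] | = (1)*(-2)*det([[3, -10], [8, 7]]) + (-1)*(-10)*det([[9, -10], [-2, 7]]) + (1)*(-5)*det([[9, 3], [-2, 8]])
= -202 + 430 + -390
= -162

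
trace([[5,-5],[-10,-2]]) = 3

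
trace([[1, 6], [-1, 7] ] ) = 8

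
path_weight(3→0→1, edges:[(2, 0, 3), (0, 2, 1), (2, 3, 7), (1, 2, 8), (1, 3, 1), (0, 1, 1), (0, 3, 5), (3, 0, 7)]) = 8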